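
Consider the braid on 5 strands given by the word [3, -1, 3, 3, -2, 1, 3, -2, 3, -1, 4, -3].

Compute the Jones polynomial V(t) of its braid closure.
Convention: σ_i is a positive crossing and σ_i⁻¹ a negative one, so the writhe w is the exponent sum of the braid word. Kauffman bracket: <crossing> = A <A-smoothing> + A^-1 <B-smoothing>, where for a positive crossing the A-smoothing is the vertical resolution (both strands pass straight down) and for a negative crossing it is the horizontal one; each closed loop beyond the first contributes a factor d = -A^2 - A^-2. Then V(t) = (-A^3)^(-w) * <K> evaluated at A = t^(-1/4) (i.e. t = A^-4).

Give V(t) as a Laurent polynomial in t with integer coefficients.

The presented braid s3 s1^-1 s3 s3 s2^-1 s1 s3 s2^-1 s3 s1^-1 s4 s3^-1 on 5 strands reduces by inverse Markov moves (closure unchanged at each step):
  Deconjugate: the word is γ·β·γ⁻¹ with γ = s3 (prefix) and γ⁻¹ = s3^-1 (suffix); strip both.
  Destabilize: the word has the form β·s4 where s4 occurs only as the final letter (β ∈ B_4); drop it and the last strand → 4 strands.
Reduced to β = s1^-1 s3 s3 s2^-1 s1 s3 s2^-1 s3 s1^-1 on 4 strands, 9 crossings.
Compute on β:
Braid: s1^-1 s3 s3 s2^-1 s1 s3 s2^-1 s3 s1^-1 on 4 strands, 9 crossings.
Writhe w = (#positive) - (#negative) = 5 - 4 = 1.
Enumerate smoothing states for the bracket polynomial. There are 2^9 = 512 states.
For each crossing: s=0 is the vertical smoothing, s=1 horizontal. Crossing k contributes A^(sign_k * (1 - 2*s_k)); loop factor d = -A^2 - A^-2.
Tabulate the states by total A-exponent and number of loops L (A-exp: L × count):
  A^9: L=4 ×1
  A^7: L=3 ×9
  A^5: L=2 ×29, L=4 ×7
  A^3: L=1 ×30, L=3 ×52, L=5 ×2
  A^1: L=2 ×83, L=4 ×43
  A^-1: L=1 ×11, L=3 ×93, L=5 ×22
  A^-3: L=2 ×19, L=4 ×58, L=6 ×7
  A^-5: L=3 ×15, L=5 ×20, L=7 ×1
  A^-7: L=4 ×6, L=6 ×3
  A^-9: L=5 ×1
Each group contributes A^e * Σ count * d^(L-1):
Powers of d = -A^2 - A^-2: d^2 = A^4 + 2 + A^-4; d^3 = -A^6 - 3*A^2 - 3*A^-2 - A^-6; d^4 = A^8 + 4*A^4 + 6 + 4*A^-4 + A^-8; d^5 = -A^10 - 5*A^6 - 10*A^2 - 10*A^-2 - 5*A^-6 - A^-10; d^6 = A^12 + 6*A^8 + 15*A^4 + 20 + 15*A^-4 + 6*A^-8 + A^-12.
  A^9 * (d^3) = -A^15 - 3*A^11 - 3*A^7 - A^3
  A^7 * (9*d^2) = 9*A^11 + 18*A^7 + 9*A^3
  A^5 * (29*d + 7*d^3) = -7*A^11 - 50*A^7 - 50*A^3 - 7*A^-1
  A^3 * (30 + 52*d^2 + 2*d^4) = 2*A^11 + 60*A^7 + 146*A^3 + 60*A^-1 + 2*A^-5
  A^1 * (83*d + 43*d^3) = -43*A^7 - 212*A^3 - 212*A^-1 - 43*A^-5
  A^-1 * (11 + 93*d^2 + 22*d^4) = 22*A^7 + 181*A^3 + 329*A^-1 + 181*A^-5 + 22*A^-9
  A^-3 * (19*d + 58*d^3 + 7*d^5) = -7*A^7 - 93*A^3 - 263*A^-1 - 263*A^-5 - 93*A^-9 - 7*A^-13
  A^-5 * (15*d^2 + 20*d^4 + d^6) = A^7 + 26*A^3 + 110*A^-1 + 170*A^-5 + 110*A^-9 + 26*A^-13 + A^-17
  A^-7 * (6*d^3 + 3*d^5) = -3*A^3 - 21*A^-1 - 48*A^-5 - 48*A^-9 - 21*A^-13 - 3*A^-17
  A^-9 * (d^4) = A^-1 + 4*A^-5 + 6*A^-9 + 4*A^-13 + A^-17
Summing the groups: <K> = -A^15 + A^11 - 2*A^7 + 3*A^3 - 3*A^-1 + 3*A^-5 - 3*A^-9 + 2*A^-13 - A^-17
Normalise by the writhe: (-A^3)^(-w) = (-A^3)^(-1) = -A^-3, so f(A) = -A^-3 * <K> = A^12 - A^8 + 2*A^4 - 3 + 3*A^-4 - 3*A^-8 + 3*A^-12 - 2*A^-16 + A^-20.
Substitute A = t^(-1/4), i.e. A^e → t^(-e/4): V(t) = t^5 - 2*t^4 + 3*t^3 - 3*t^2 + 3*t - 3 + 2*t^-1 - t^-2 + t^-3

Answer: t^5 - 2*t^4 + 3*t^3 - 3*t^2 + 3*t - 3 + 2*t^-1 - t^-2 + t^-3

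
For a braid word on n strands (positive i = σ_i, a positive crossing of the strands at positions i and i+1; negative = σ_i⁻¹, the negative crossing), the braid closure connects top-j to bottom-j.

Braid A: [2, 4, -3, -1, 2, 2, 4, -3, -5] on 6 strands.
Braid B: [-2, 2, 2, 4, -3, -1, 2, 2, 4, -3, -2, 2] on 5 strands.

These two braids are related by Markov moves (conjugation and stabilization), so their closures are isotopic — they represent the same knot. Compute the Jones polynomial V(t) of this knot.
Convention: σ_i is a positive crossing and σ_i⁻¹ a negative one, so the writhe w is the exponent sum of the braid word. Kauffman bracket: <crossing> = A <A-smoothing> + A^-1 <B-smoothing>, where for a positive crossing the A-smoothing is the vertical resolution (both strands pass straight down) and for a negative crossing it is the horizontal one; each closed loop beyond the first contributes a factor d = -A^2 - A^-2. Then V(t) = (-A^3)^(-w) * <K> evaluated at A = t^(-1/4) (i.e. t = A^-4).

-t^6 + 2*t^5 - 3*t^4 + 4*t^3 - 3*t^2 + 3*t - 2 + t^-1

Derivation:
Markov-equivalent braids have isotopic closures, hence identical knot invariants. Strip the Markov moves from each word to reach a common short braid β, then compute V(t) once on β.
Braid A: s2 s4 s3^-1 s1^-1 s2 s2 s4 s3^-1 s5^-1 on 6 strands reduces by inverse Markov moves (closure unchanged at each step):
  Destabilize: the word has the form β·s5^-1 where s5^-1 occurs only as the final letter (β ∈ B_5); drop it and the last strand → 5 strands.
Reduced to β = s2 s4 s3^-1 s1^-1 s2 s2 s4 s3^-1 on 5 strands, 8 crossings.
Braid B: s2^-1 s2 s2 s4 s3^-1 s1^-1 s2 s2 s4 s3^-1 s2^-1 s2 on 5 strands reduces by inverse Markov moves (closure unchanged at each step):
  Deconjugate: the word is γ·β·γ⁻¹ with γ = s2^-1 s2 (prefix) and γ⁻¹ = s2^-1 s2 (suffix); strip both.
Reduced to β = s2 s4 s3^-1 s1^-1 s2 s2 s4 s3^-1 on 5 strands, 8 crossings.
Both give the same β = s2 s4 s3^-1 s1^-1 s2 s2 s4 s3^-1 on 5 strands, so one state sum suffices:
Braid: s2 s4 s3^-1 s1^-1 s2 s2 s4 s3^-1 on 5 strands, 8 crossings.
Writhe w = (#positive) - (#negative) = 5 - 3 = 2.
Computing the Kauffman bracket via state sum. There are 2^8 = 256 states.
For each crossing: s=0 is the vertical smoothing, s=1 horizontal. Crossing k contributes A^(sign_k * (1 - 2*s_k)); loop factor d = -A^2 - A^-2.
Tabulate the states by total A-exponent and number of loops L (A-exp: L × count):
  A^8: L=4 ×1
  A^6: L=3 ×7, L=5 ×1
  A^4: L=2 ×19, L=4 ×9
  A^2: L=1 ×19, L=3 ×35, L=5 ×2
  A^0: L=2 ×48, L=4 ×22
  A^-2: L=3 ×49, L=5 ×7
  A^-4: L=4 ×27, L=6 ×1
  A^-6: L=5 ×8
  A^-8: L=6 ×1
Each group contributes A^e * Σ count * d^(L-1):
Powers of d = -A^2 - A^-2: d^2 = A^4 + 2 + A^-4; d^3 = -A^6 - 3*A^2 - 3*A^-2 - A^-6; d^4 = A^8 + 4*A^4 + 6 + 4*A^-4 + A^-8; d^5 = -A^10 - 5*A^6 - 10*A^2 - 10*A^-2 - 5*A^-6 - A^-10.
  A^8 * (d^3) = -A^14 - 3*A^10 - 3*A^6 - A^2
  A^6 * (7*d^2 + d^4) = A^14 + 11*A^10 + 20*A^6 + 11*A^2 + A^-2
  A^4 * (19*d + 9*d^3) = -9*A^10 - 46*A^6 - 46*A^2 - 9*A^-2
  A^2 * (19 + 35*d^2 + 2*d^4) = 2*A^10 + 43*A^6 + 101*A^2 + 43*A^-2 + 2*A^-6
  A^0 * (48*d + 22*d^3) = -22*A^6 - 114*A^2 - 114*A^-2 - 22*A^-6
  A^-2 * (49*d^2 + 7*d^4) = 7*A^6 + 77*A^2 + 140*A^-2 + 77*A^-6 + 7*A^-10
  A^-4 * (27*d^3 + d^5) = -A^6 - 32*A^2 - 91*A^-2 - 91*A^-6 - 32*A^-10 - A^-14
  A^-6 * (8*d^4) = 8*A^2 + 32*A^-2 + 48*A^-6 + 32*A^-10 + 8*A^-14
  A^-8 * (d^5) = -A^2 - 5*A^-2 - 10*A^-6 - 10*A^-10 - 5*A^-14 - A^-18
Summing the groups: <K> = A^10 - 2*A^6 + 3*A^2 - 3*A^-2 + 4*A^-6 - 3*A^-10 + 2*A^-14 - A^-18
Normalise by the writhe: (-A^3)^(-w) = (-A^3)^(-2) = A^-6, so f(A) = A^-6 * <K> = A^4 - 2 + 3*A^-4 - 3*A^-8 + 4*A^-12 - 3*A^-16 + 2*A^-20 - A^-24.
Substitute A = t^(-1/4), i.e. A^e → t^(-e/4): V(t) = -t^6 + 2*t^5 - 3*t^4 + 4*t^3 - 3*t^2 + 3*t - 2 + t^-1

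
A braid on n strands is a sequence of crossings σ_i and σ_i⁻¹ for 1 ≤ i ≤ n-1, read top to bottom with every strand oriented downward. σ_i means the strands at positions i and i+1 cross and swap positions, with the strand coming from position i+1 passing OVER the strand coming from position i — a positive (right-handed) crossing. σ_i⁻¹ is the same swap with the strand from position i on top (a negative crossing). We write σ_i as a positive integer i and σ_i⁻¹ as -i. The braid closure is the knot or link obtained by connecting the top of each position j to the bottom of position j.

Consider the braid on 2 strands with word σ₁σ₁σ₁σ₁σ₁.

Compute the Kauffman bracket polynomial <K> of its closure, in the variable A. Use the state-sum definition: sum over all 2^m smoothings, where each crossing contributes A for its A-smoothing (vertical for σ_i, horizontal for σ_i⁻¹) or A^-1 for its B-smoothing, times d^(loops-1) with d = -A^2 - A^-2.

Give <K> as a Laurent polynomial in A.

-A^7 - A^-1 + A^-5 - A^-9 + A^-13

Derivation:
Braid: s1 s1 s1 s1 s1 on 2 strands, 5 crossings.
Writhe w = (#positive) - (#negative) = 5 - 0 = 5.
Computing the Kauffman bracket via state sum. There are 2^5 = 32 states.
Each crossing splits two ways (0=vertical, 1=horizontal). The state's weight is A^(#A-smoothings - #B-smoothings) * d^(loops - 1).
  state 00000: A-exp=+5, loops=2, term = A^5 * d^1
  state 00001: A-exp=+3, loops=1, term = A^3 * d^0
  state 00010: A-exp=+3, loops=1, term = A^3 * d^0
  state 00011: A-exp=+1, loops=2, term = A^1 * d^1
  state 00100: A-exp=+3, loops=1, term = A^3 * d^0
  state 00101: A-exp=+1, loops=2, term = A^1 * d^1
  state 00110: A-exp=+1, loops=2, term = A^1 * d^1
  state 00111: A-exp=-1, loops=3, term = A^-1 * d^2
  state 01000: A-exp=+3, loops=1, term = A^3 * d^0
  state 01001: A-exp=+1, loops=2, term = A^1 * d^1
  state 01010: A-exp=+1, loops=2, term = A^1 * d^1
  state 01011: A-exp=-1, loops=3, term = A^-1 * d^2
  state 01100: A-exp=+1, loops=2, term = A^1 * d^1
  state 01101: A-exp=-1, loops=3, term = A^-1 * d^2
  state 01110: A-exp=-1, loops=3, term = A^-1 * d^2
  state 01111: A-exp=-3, loops=4, term = A^-3 * d^3
  state 10000: A-exp=+3, loops=1, term = A^3 * d^0
  state 10001: A-exp=+1, loops=2, term = A^1 * d^1
  state 10010: A-exp=+1, loops=2, term = A^1 * d^1
  state 10011: A-exp=-1, loops=3, term = A^-1 * d^2
  state 10100: A-exp=+1, loops=2, term = A^1 * d^1
  state 10101: A-exp=-1, loops=3, term = A^-1 * d^2
  state 10110: A-exp=-1, loops=3, term = A^-1 * d^2
  state 10111: A-exp=-3, loops=4, term = A^-3 * d^3
  state 11000: A-exp=+1, loops=2, term = A^1 * d^1
  state 11001: A-exp=-1, loops=3, term = A^-1 * d^2
  state 11010: A-exp=-1, loops=3, term = A^-1 * d^2
  state 11011: A-exp=-3, loops=4, term = A^-3 * d^3
  state 11100: A-exp=-1, loops=3, term = A^-1 * d^2
  state 11101: A-exp=-3, loops=4, term = A^-3 * d^3
  state 11110: A-exp=-3, loops=4, term = A^-3 * d^3
  state 11111: A-exp=-5, loops=5, term = A^-5 * d^4
Collect the terms by A-exponent (count of states per loop number):
Powers of d = -A^2 - A^-2: d^2 = A^4 + 2 + A^-4; d^3 = -A^6 - 3*A^2 - 3*A^-2 - A^-6; d^4 = A^8 + 4*A^4 + 6 + 4*A^-4 + A^-8.
  A^5 * (d) = -A^7 - A^3
  A^3 * (5) = 5*A^3
  A^1 * (10*d) = -10*A^3 - 10*A^-1
  A^-1 * (10*d^2) = 10*A^3 + 20*A^-1 + 10*A^-5
  A^-3 * (5*d^3) = -5*A^3 - 15*A^-1 - 15*A^-5 - 5*A^-9
  A^-5 * (d^4) = A^3 + 4*A^-1 + 6*A^-5 + 4*A^-9 + A^-13
Summing the groups: <K> = -A^7 - A^-1 + A^-5 - A^-9 + A^-13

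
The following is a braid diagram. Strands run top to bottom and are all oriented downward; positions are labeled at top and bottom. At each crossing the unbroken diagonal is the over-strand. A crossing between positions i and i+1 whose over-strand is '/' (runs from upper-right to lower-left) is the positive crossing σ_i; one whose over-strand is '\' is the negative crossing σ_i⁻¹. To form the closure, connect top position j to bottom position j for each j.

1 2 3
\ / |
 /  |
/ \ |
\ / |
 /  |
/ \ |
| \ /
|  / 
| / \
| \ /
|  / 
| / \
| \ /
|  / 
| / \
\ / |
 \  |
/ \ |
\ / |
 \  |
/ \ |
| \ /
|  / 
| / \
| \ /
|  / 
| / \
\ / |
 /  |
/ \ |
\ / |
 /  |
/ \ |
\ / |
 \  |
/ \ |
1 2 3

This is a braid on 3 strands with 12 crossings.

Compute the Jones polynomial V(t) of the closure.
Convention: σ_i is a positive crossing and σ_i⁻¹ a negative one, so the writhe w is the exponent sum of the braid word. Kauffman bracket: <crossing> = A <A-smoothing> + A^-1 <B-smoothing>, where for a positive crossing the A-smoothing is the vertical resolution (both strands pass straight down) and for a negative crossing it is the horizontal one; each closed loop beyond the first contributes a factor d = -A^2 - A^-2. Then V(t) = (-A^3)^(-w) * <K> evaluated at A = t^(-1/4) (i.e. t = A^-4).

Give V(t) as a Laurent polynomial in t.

t^10 - 3*t^9 + 5*t^8 - 7*t^7 + 7*t^6 - 7*t^5 + 6*t^4 - 3*t^3 + 2*t^2

Derivation:
Reading the diagram top to bottom ('/'-over between positions i,i+1 = s_i, '\'-over = s_i^-1): braid word = s1 s1 s2 s2 s2 s1^-1 s1^-1 s2 s2 s1 s1 s1^-1.
The presented braid s1 s1 s2 s2 s2 s1^-1 s1^-1 s2 s2 s1 s1 s1^-1 on 3 strands reduces by inverse Markov moves (closure unchanged at each step):
  Deconjugate: the word is γ·β·γ⁻¹ with γ = s1 (prefix) and γ⁻¹ = s1^-1 (suffix); strip both.
Reduced to β = s1 s2 s2 s2 s1^-1 s1^-1 s2 s2 s1 s1 on 3 strands, 10 crossings.
Compute on β:
Braid: s1 s2 s2 s2 s1^-1 s1^-1 s2 s2 s1 s1 on 3 strands, 10 crossings.
Writhe w = (#positive) - (#negative) = 8 - 2 = 6.
Computing the Kauffman bracket via state sum. There are 2^10 = 1024 states.
Each crossing splits two ways (0=vertical, 1=horizontal). The state's weight is A^(#A-smoothings - #B-smoothings) * d^(loops - 1).
Tabulate the states by total A-exponent and number of loops L (A-exp: L × count):
  A^10: L=3 ×1
  A^8: L=2 ×7, L=4 ×3
  A^6: L=1 ×10, L=3 ×32, L=5 ×3
  A^4: L=2 ×76, L=4 ×43, L=6 ×1
  A^2: L=1 ×51, L=3 ×132, L=5 ×27
  A^0: L=2 ×135, L=4 ×109, L=6 ×8
  A^-2: L=3 ×161, L=5 ×48, L=7 ×1
  A^-4: L=4 ×109, L=6 ×11
  A^-6: L=5 ×44, L=7 ×1
  A^-8: L=6 ×10
  A^-10: L=7 ×1
Each group contributes A^e * Σ count * d^(L-1):
Powers of d = -A^2 - A^-2: d^2 = A^4 + 2 + A^-4; d^3 = -A^6 - 3*A^2 - 3*A^-2 - A^-6; d^4 = A^8 + 4*A^4 + 6 + 4*A^-4 + A^-8; d^5 = -A^10 - 5*A^6 - 10*A^2 - 10*A^-2 - 5*A^-6 - A^-10; d^6 = A^12 + 6*A^8 + 15*A^4 + 20 + 15*A^-4 + 6*A^-8 + A^-12.
  A^10 * (d^2) = A^14 + 2*A^10 + A^6
  A^8 * (7*d + 3*d^3) = -3*A^14 - 16*A^10 - 16*A^6 - 3*A^2
  A^6 * (10 + 32*d^2 + 3*d^4) = 3*A^14 + 44*A^10 + 92*A^6 + 44*A^2 + 3*A^-2
  A^4 * (76*d + 43*d^3 + d^5) = -A^14 - 48*A^10 - 215*A^6 - 215*A^2 - 48*A^-2 - A^-6
  A^2 * (51 + 132*d^2 + 27*d^4) = 27*A^10 + 240*A^6 + 477*A^2 + 240*A^-2 + 27*A^-6
  A^0 * (135*d + 109*d^3 + 8*d^5) = -8*A^10 - 149*A^6 - 542*A^2 - 542*A^-2 - 149*A^-6 - 8*A^-10
  A^-2 * (161*d^2 + 48*d^4 + d^6) = A^10 + 54*A^6 + 368*A^2 + 630*A^-2 + 368*A^-6 + 54*A^-10 + A^-14
  A^-4 * (109*d^3 + 11*d^5) = -11*A^6 - 164*A^2 - 437*A^-2 - 437*A^-6 - 164*A^-10 - 11*A^-14
  A^-6 * (44*d^4 + d^6) = A^6 + 50*A^2 + 191*A^-2 + 284*A^-6 + 191*A^-10 + 50*A^-14 + A^-18
  A^-8 * (10*d^5) = -10*A^2 - 50*A^-2 - 100*A^-6 - 100*A^-10 - 50*A^-14 - 10*A^-18
  A^-10 * (d^6) = A^2 + 6*A^-2 + 15*A^-6 + 20*A^-10 + 15*A^-14 + 6*A^-18 + A^-22
Summing the groups: <K> = 2*A^10 - 3*A^6 + 6*A^2 - 7*A^-2 + 7*A^-6 - 7*A^-10 + 5*A^-14 - 3*A^-18 + A^-22
Normalise by the writhe: (-A^3)^(-w) = (-A^3)^(-6) = A^-18, so f(A) = A^-18 * <K> = 2*A^-8 - 3*A^-12 + 6*A^-16 - 7*A^-20 + 7*A^-24 - 7*A^-28 + 5*A^-32 - 3*A^-36 + A^-40.
Substitute A = t^(-1/4), i.e. A^e → t^(-e/4): V(t) = t^10 - 3*t^9 + 5*t^8 - 7*t^7 + 7*t^6 - 7*t^5 + 6*t^4 - 3*t^3 + 2*t^2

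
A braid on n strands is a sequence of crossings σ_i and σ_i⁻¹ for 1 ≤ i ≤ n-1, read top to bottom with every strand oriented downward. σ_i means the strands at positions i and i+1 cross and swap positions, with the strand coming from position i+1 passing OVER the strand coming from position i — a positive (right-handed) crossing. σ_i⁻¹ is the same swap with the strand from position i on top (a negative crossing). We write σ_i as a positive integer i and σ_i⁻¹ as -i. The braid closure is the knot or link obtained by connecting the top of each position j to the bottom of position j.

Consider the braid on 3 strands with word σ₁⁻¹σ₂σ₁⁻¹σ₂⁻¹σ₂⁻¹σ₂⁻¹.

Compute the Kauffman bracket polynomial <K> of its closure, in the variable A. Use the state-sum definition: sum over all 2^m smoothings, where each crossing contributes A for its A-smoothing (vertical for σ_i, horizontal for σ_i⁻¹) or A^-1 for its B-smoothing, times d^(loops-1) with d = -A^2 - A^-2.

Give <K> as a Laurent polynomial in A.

-A^12 + A^8 - A^4 + 2 - A^-4 + A^-8

Derivation:
Braid: s1^-1 s2 s1^-1 s2^-1 s2^-1 s2^-1 on 3 strands, 6 crossings.
Writhe w = (#positive) - (#negative) = 1 - 5 = -4.
State-sum expansion of <K>. There are 2^6 = 64 states.
For each crossing: s=0 is the vertical smoothing, s=1 horizontal. Crossing k contributes A^(sign_k * (1 - 2*s_k)); loop factor d = -A^2 - A^-2.
Tabulate the states by total A-exponent and number of loops L (A-exp: L × count):
  A^6: L=4 ×1
  A^4: L=3 ×6
  A^2: L=2 ×12, L=4 ×3
  A^0: L=1 ×9, L=3 ×10, L=5 ×1
  A^-2: L=2 ×12, L=4 ×3
  A^-4: L=1 ×2, L=3 ×4
  A^-6: L=2 ×1
Each group contributes A^e * Σ count * d^(L-1):
Powers of d = -A^2 - A^-2: d^2 = A^4 + 2 + A^-4; d^3 = -A^6 - 3*A^2 - 3*A^-2 - A^-6; d^4 = A^8 + 4*A^4 + 6 + 4*A^-4 + A^-8.
  A^6 * (d^3) = -A^12 - 3*A^8 - 3*A^4 - 1
  A^4 * (6*d^2) = 6*A^8 + 12*A^4 + 6
  A^2 * (12*d + 3*d^3) = -3*A^8 - 21*A^4 - 21 - 3*A^-4
  A^0 * (9 + 10*d^2 + d^4) = A^8 + 14*A^4 + 35 + 14*A^-4 + A^-8
  A^-2 * (12*d + 3*d^3) = -3*A^4 - 21 - 21*A^-4 - 3*A^-8
  A^-4 * (2 + 4*d^2) = 4 + 10*A^-4 + 4*A^-8
  A^-6 * (d) = -A^-4 - A^-8
Summing the groups: <K> = -A^12 + A^8 - A^4 + 2 - A^-4 + A^-8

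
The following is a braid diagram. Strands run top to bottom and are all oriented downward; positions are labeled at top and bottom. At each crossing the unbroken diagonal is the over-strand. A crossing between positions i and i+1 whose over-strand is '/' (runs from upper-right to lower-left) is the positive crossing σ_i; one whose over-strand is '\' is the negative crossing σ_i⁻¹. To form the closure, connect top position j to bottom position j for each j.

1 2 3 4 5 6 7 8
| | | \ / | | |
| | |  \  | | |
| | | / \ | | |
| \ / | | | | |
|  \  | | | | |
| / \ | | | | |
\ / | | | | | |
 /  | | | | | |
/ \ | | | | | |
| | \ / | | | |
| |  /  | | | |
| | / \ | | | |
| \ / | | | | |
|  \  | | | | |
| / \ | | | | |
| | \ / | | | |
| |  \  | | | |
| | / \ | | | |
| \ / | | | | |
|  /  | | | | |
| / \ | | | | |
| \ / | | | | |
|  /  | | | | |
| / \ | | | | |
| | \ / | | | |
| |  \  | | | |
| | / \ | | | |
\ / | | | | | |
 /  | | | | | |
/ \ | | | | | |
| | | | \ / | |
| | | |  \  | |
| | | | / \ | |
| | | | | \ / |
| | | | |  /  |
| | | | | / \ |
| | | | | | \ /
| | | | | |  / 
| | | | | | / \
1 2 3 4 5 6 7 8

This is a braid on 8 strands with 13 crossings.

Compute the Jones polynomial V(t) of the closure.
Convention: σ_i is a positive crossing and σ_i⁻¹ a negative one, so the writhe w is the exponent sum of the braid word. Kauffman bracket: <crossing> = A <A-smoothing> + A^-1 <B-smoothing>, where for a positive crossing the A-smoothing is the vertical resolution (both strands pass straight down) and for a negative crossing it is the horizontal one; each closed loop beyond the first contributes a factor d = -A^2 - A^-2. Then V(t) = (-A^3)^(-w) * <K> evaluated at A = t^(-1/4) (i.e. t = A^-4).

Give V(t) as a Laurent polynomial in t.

t^3 - t^2 + t - 1 + t^-1 - t^-2 + t^-3

Derivation:
Reading the diagram top to bottom ('/'-over between positions i,i+1 = s_i, '\'-over = s_i^-1): braid word = s4^-1 s2^-1 s1 s3 s2^-1 s3^-1 s2 s2 s3^-1 s1 s5^-1 s6 s7.
The presented braid s4^-1 s2^-1 s1 s3 s2^-1 s3^-1 s2 s2 s3^-1 s1 s5^-1 s6 s7 on 8 strands reduces by inverse Markov moves (closure unchanged at each step):
  Destabilize: the word has the form β·s7 where s7 occurs only as the final letter (β ∈ B_7); drop it and the last strand → 7 strands.
  Destabilize: the word has the form β·s6 where s6 occurs only as the final letter (β ∈ B_6); drop it and the last strand → 6 strands.
  Destabilize: the word has the form β·s5^-1 where s5^-1 occurs only as the final letter (β ∈ B_5); drop it and the last strand → 5 strands.
Reduced to β = s4^-1 s2^-1 s1 s3 s2^-1 s3^-1 s2 s2 s3^-1 s1 on 5 strands, 10 crossings.
Compute on β:
Braid: s4^-1 s2^-1 s1 s3 s2^-1 s3^-1 s2 s2 s3^-1 s1 on 5 strands, 10 crossings.
Writhe w = (#positive) - (#negative) = 5 - 5 = 0.
State-sum expansion of <K>. There are 2^10 = 1024 states.
For each crossing: s=0 is the vertical smoothing, s=1 horizontal. Crossing k contributes A^(sign_k * (1 - 2*s_k)); loop factor d = -A^2 - A^-2.
Tabulate the states by total A-exponent and number of loops L (A-exp: L × count):
  A^10: L=4 ×1
  A^8: L=3 ×9, L=5 ×1
  A^6: L=2 ×27, L=4 ×18
  A^4: L=1 ×28, L=3 ×78, L=5 ×14
  A^2: L=2 ×116, L=4 ×88, L=6 ×6
  A^0: L=1 ×27, L=3 ×178, L=5 ×46, L=7 ×1
  A^-2: L=2 ×78, L=4 ×123, L=6 ×9
  A^-4: L=1 ×6, L=3 ×78, L=5 ×36
  A^-6: L=2 ×11, L=4 ×31, L=6 ×3
  A^-8: L=3 ×6, L=5 ×4
  A^-10: L=4 ×1
Each group contributes A^e * Σ count * d^(L-1):
Powers of d = -A^2 - A^-2: d^2 = A^4 + 2 + A^-4; d^3 = -A^6 - 3*A^2 - 3*A^-2 - A^-6; d^4 = A^8 + 4*A^4 + 6 + 4*A^-4 + A^-8; d^5 = -A^10 - 5*A^6 - 10*A^2 - 10*A^-2 - 5*A^-6 - A^-10; d^6 = A^12 + 6*A^8 + 15*A^4 + 20 + 15*A^-4 + 6*A^-8 + A^-12.
  A^10 * (d^3) = -A^16 - 3*A^12 - 3*A^8 - A^4
  A^8 * (9*d^2 + d^4) = A^16 + 13*A^12 + 24*A^8 + 13*A^4 + 1
  A^6 * (27*d + 18*d^3) = -18*A^12 - 81*A^8 - 81*A^4 - 18
  A^4 * (28 + 78*d^2 + 14*d^4) = 14*A^12 + 134*A^8 + 268*A^4 + 134 + 14*A^-4
  A^2 * (116*d + 88*d^3 + 6*d^5) = -6*A^12 - 118*A^8 - 440*A^4 - 440 - 118*A^-4 - 6*A^-8
  A^0 * (27 + 178*d^2 + 46*d^4 + d^6) = A^12 + 52*A^8 + 377*A^4 + 679 + 377*A^-4 + 52*A^-8 + A^-12
  A^-2 * (78*d + 123*d^3 + 9*d^5) = -9*A^8 - 168*A^4 - 537 - 537*A^-4 - 168*A^-8 - 9*A^-12
  A^-4 * (6 + 78*d^2 + 36*d^4) = 36*A^4 + 222 + 378*A^-4 + 222*A^-8 + 36*A^-12
  A^-6 * (11*d + 31*d^3 + 3*d^5) = -3*A^4 - 46 - 134*A^-4 - 134*A^-8 - 46*A^-12 - 3*A^-16
  A^-8 * (6*d^2 + 4*d^4) = 4 + 22*A^-4 + 36*A^-8 + 22*A^-12 + 4*A^-16
  A^-10 * (d^3) = -A^-4 - 3*A^-8 - 3*A^-12 - A^-16
Summing the groups: <K> = A^12 - A^8 + A^4 - 1 + A^-4 - A^-8 + A^-12
Normalise by the writhe: (-A^3)^(-w) = (-A^3)^(0) = 1, so f(A) = 1 * <K> = A^12 - A^8 + A^4 - 1 + A^-4 - A^-8 + A^-12.
Substitute A = t^(-1/4), i.e. A^e → t^(-e/4): V(t) = t^3 - t^2 + t - 1 + t^-1 - t^-2 + t^-3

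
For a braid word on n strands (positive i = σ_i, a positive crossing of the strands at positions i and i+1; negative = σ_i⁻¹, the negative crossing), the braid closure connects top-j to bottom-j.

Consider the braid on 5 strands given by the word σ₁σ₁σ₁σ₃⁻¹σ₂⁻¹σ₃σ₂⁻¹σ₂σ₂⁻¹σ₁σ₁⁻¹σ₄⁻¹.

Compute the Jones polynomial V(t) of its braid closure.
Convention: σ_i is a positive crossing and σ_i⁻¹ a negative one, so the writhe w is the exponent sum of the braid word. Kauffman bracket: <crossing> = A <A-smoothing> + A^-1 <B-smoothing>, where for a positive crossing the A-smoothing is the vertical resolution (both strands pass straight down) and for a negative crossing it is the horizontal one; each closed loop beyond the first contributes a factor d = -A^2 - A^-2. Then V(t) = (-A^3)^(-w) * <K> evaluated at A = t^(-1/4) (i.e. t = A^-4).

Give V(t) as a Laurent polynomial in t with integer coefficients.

-t^4 + t^3 + t

Derivation:
The presented braid s1 s1 s1 s3^-1 s2^-1 s3 s2^-1 s2 s2^-1 s1 s1^-1 s4^-1 on 5 strands reduces by inverse Markov moves (closure unchanged at each step):
  Destabilize: the word has the form β·s4^-1 where s4^-1 occurs only as the final letter (β ∈ B_4); drop it and the last strand → 4 strands.
  Deconjugate: the word is γ·β·γ⁻¹ with γ = s1 (prefix) and γ⁻¹ = s1^-1 (suffix); strip both.
Reduced to β = s1 s1 s3^-1 s2^-1 s3 s2^-1 s2 s2^-1 s1 on 4 strands, 9 crossings.
Compute on β:
First cancel adjacent σ_i σ_i⁻¹ pairs (Reidemeister II — same braid, same closure): s1 s1 s3^-1 s2^-1 s3 s2^-1 s2 s2^-1 s1 → s1 s1 s3^-1 s2^-1 s3 s2^-1 s1.
Braid: s1 s1 s3^-1 s2^-1 s3 s2^-1 s1 on 4 strands, 7 crossings.
Writhe w = (#positive) - (#negative) = 4 - 3 = 1.
State-sum expansion of <K>. There are 2^7 = 128 states.
For each crossing: s=0 is the vertical smoothing, s=1 horizontal. Crossing k contributes A^(sign_k * (1 - 2*s_k)); loop factor d = -A^2 - A^-2.
Tabulate the states by total A-exponent and number of loops L (A-exp: L × count):
  A^7: L=3 ×1
  A^5: L=2 ×6, L=4 ×1
  A^3: L=1 ×9, L=3 ×12
  A^1: L=2 ×29, L=4 ×6
  A^-1: L=1 ×6, L=3 ×28, L=5 ×1
  A^-3: L=2 ×9, L=4 ×12
  A^-5: L=3 ×5, L=5 ×2
  A^-7: L=4 ×1
Each group contributes A^e * Σ count * d^(L-1):
Powers of d = -A^2 - A^-2: d^2 = A^4 + 2 + A^-4; d^3 = -A^6 - 3*A^2 - 3*A^-2 - A^-6; d^4 = A^8 + 4*A^4 + 6 + 4*A^-4 + A^-8.
  A^7 * (d^2) = A^11 + 2*A^7 + A^3
  A^5 * (6*d + d^3) = -A^11 - 9*A^7 - 9*A^3 - A^-1
  A^3 * (9 + 12*d^2) = 12*A^7 + 33*A^3 + 12*A^-1
  A^1 * (29*d + 6*d^3) = -6*A^7 - 47*A^3 - 47*A^-1 - 6*A^-5
  A^-1 * (6 + 28*d^2 + d^4) = A^7 + 32*A^3 + 68*A^-1 + 32*A^-5 + A^-9
  A^-3 * (9*d + 12*d^3) = -12*A^3 - 45*A^-1 - 45*A^-5 - 12*A^-9
  A^-5 * (5*d^2 + 2*d^4) = 2*A^3 + 13*A^-1 + 22*A^-5 + 13*A^-9 + 2*A^-13
  A^-7 * (d^3) = -A^-1 - 3*A^-5 - 3*A^-9 - A^-13
Summing the groups: <K> = -A^-1 - A^-9 + A^-13
Normalise by the writhe: (-A^3)^(-w) = (-A^3)^(-1) = -A^-3, so f(A) = -A^-3 * <K> = A^-4 + A^-12 - A^-16.
Substitute A = t^(-1/4), i.e. A^e → t^(-e/4): V(t) = -t^4 + t^3 + t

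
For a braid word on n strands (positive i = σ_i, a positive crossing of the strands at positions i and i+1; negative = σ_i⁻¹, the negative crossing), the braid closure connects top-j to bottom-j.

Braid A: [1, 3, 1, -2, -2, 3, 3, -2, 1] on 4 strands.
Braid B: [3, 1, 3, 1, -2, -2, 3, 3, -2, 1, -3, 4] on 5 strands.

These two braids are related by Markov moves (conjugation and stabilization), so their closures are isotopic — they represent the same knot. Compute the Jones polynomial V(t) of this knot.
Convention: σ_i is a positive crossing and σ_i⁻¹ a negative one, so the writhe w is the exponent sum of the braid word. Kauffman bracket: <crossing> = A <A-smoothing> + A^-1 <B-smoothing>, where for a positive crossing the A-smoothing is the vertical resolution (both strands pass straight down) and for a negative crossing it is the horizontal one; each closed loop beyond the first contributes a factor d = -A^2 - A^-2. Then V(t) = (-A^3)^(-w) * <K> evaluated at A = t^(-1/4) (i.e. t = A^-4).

t^7 - 3*t^6 + 4*t^5 - 6*t^4 + 7*t^3 - 6*t^2 + 6*t - 3 + 2*t^-1 - t^-2

Derivation:
Markov-equivalent braids have isotopic closures, hence identical knot invariants. Strip the Markov moves from each word to reach a common short braid β, then compute V(t) once on β.
Braid A: s1 s3 s1 s2^-1 s2^-1 s3 s3 s2^-1 s1 on 4 strands has no conjugating prefix/suffix or stabilization to strip; take β = s1 s3 s1 s2^-1 s2^-1 s3 s3 s2^-1 s1.
Braid B: s3 s1 s3 s1 s2^-1 s2^-1 s3 s3 s2^-1 s1 s3^-1 s4 on 5 strands reduces by inverse Markov moves (closure unchanged at each step):
  Destabilize: the word has the form β·s4 where s4 occurs only as the final letter (β ∈ B_4); drop it and the last strand → 4 strands.
  Deconjugate: the word is γ·β·γ⁻¹ with γ = s3 (prefix) and γ⁻¹ = s3^-1 (suffix); strip both.
Reduced to β = s1 s3 s1 s2^-1 s2^-1 s3 s3 s2^-1 s1 on 4 strands, 9 crossings.
Both give the same β = s1 s3 s1 s2^-1 s2^-1 s3 s3 s2^-1 s1 on 4 strands, so one state sum suffices:
Braid: s1 s3 s1 s2^-1 s2^-1 s3 s3 s2^-1 s1 on 4 strands, 9 crossings.
Writhe w = (#positive) - (#negative) = 6 - 3 = 3.
Enumerate smoothing states for the bracket polynomial. There are 2^9 = 512 states.
Smooth each crossing (0=||, 1=⌣⌢); contribution A^(Σ sign_k(1-2s_k)) * d^(L-1).
Tabulate the states by total A-exponent and number of loops L (A-exp: L × count):
  A^9: L=5 ×1
  A^7: L=4 ×9
  A^5: L=3 ×32, L=5 ×4
  A^3: L=2 ×55, L=4 ×28, L=6 ×1
  A^1: L=1 ×39, L=3 ×77, L=5 ×10
  A^-1: L=2 ×81, L=4 ×44, L=6 ×1
  A^-3: L=3 ×73, L=5 ×11
  A^-5: L=4 ×35, L=6 ×1
  A^-7: L=5 ×9
  A^-9: L=6 ×1
Each group contributes A^e * Σ count * d^(L-1):
Powers of d = -A^2 - A^-2: d^2 = A^4 + 2 + A^-4; d^3 = -A^6 - 3*A^2 - 3*A^-2 - A^-6; d^4 = A^8 + 4*A^4 + 6 + 4*A^-4 + A^-8; d^5 = -A^10 - 5*A^6 - 10*A^2 - 10*A^-2 - 5*A^-6 - A^-10.
  A^9 * (d^4) = A^17 + 4*A^13 + 6*A^9 + 4*A^5 + A
  A^7 * (9*d^3) = -9*A^13 - 27*A^9 - 27*A^5 - 9*A
  A^5 * (32*d^2 + 4*d^4) = 4*A^13 + 48*A^9 + 88*A^5 + 48*A + 4*A^-3
  A^3 * (55*d + 28*d^3 + d^5) = -A^13 - 33*A^9 - 149*A^5 - 149*A - 33*A^-3 - A^-7
  A^1 * (39 + 77*d^2 + 10*d^4) = 10*A^9 + 117*A^5 + 253*A + 117*A^-3 + 10*A^-7
  A^-1 * (81*d + 44*d^3 + d^5) = -A^9 - 49*A^5 - 223*A - 223*A^-3 - 49*A^-7 - A^-11
  A^-3 * (73*d^2 + 11*d^4) = 11*A^5 + 117*A + 212*A^-3 + 117*A^-7 + 11*A^-11
  A^-5 * (35*d^3 + d^5) = -A^5 - 40*A - 115*A^-3 - 115*A^-7 - 40*A^-11 - A^-15
  A^-7 * (9*d^4) = 9*A + 36*A^-3 + 54*A^-7 + 36*A^-11 + 9*A^-15
  A^-9 * (d^5) = -A - 5*A^-3 - 10*A^-7 - 10*A^-11 - 5*A^-15 - A^-19
Summing the groups: <K> = A^17 - 2*A^13 + 3*A^9 - 6*A^5 + 6*A - 7*A^-3 + 6*A^-7 - 4*A^-11 + 3*A^-15 - A^-19
Normalise by the writhe: (-A^3)^(-w) = (-A^3)^(-3) = -A^-9, so f(A) = -A^-9 * <K> = -A^8 + 2*A^4 - 3 + 6*A^-4 - 6*A^-8 + 7*A^-12 - 6*A^-16 + 4*A^-20 - 3*A^-24 + A^-28.
Substitute A = t^(-1/4), i.e. A^e → t^(-e/4): V(t) = t^7 - 3*t^6 + 4*t^5 - 6*t^4 + 7*t^3 - 6*t^2 + 6*t - 3 + 2*t^-1 - t^-2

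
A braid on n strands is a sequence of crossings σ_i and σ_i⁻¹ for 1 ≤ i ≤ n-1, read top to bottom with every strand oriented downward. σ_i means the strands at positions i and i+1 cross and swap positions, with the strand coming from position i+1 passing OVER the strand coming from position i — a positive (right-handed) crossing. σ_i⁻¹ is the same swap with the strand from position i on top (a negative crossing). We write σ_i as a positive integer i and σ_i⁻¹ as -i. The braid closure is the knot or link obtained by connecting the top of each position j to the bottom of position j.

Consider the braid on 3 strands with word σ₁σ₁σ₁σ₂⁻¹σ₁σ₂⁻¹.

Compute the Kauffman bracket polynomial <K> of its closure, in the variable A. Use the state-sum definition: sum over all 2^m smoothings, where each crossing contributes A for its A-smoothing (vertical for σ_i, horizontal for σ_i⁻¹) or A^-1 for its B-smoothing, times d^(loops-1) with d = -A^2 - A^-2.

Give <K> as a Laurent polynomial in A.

Braid: s1 s1 s1 s2^-1 s1 s2^-1 on 3 strands, 6 crossings.
Writhe w = (#positive) - (#negative) = 4 - 2 = 2.
Computing the Kauffman bracket via state sum. There are 2^6 = 64 states.
Smooth each crossing (0=||, 1=⌣⌢); contribution A^(Σ sign_k(1-2s_k)) * d^(L-1).
Tabulate the states by total A-exponent and number of loops L (A-exp: L × count):
  A^6: L=3 ×1
  A^4: L=2 ×6
  A^2: L=1 ×11, L=3 ×4
  A^0: L=2 ×19, L=4 ×1
  A^-2: L=3 ×15
  A^-4: L=4 ×6
  A^-6: L=5 ×1
Each group contributes A^e * Σ count * d^(L-1):
Powers of d = -A^2 - A^-2: d^2 = A^4 + 2 + A^-4; d^3 = -A^6 - 3*A^2 - 3*A^-2 - A^-6; d^4 = A^8 + 4*A^4 + 6 + 4*A^-4 + A^-8.
  A^6 * (d^2) = A^10 + 2*A^6 + A^2
  A^4 * (6*d) = -6*A^6 - 6*A^2
  A^2 * (11 + 4*d^2) = 4*A^6 + 19*A^2 + 4*A^-2
  A^0 * (19*d + d^3) = -A^6 - 22*A^2 - 22*A^-2 - A^-6
  A^-2 * (15*d^2) = 15*A^2 + 30*A^-2 + 15*A^-6
  A^-4 * (6*d^3) = -6*A^2 - 18*A^-2 - 18*A^-6 - 6*A^-10
  A^-6 * (d^4) = A^2 + 4*A^-2 + 6*A^-6 + 4*A^-10 + A^-14
Summing the groups: <K> = A^10 - A^6 + 2*A^2 - 2*A^-2 + 2*A^-6 - 2*A^-10 + A^-14

Answer: A^10 - A^6 + 2*A^2 - 2*A^-2 + 2*A^-6 - 2*A^-10 + A^-14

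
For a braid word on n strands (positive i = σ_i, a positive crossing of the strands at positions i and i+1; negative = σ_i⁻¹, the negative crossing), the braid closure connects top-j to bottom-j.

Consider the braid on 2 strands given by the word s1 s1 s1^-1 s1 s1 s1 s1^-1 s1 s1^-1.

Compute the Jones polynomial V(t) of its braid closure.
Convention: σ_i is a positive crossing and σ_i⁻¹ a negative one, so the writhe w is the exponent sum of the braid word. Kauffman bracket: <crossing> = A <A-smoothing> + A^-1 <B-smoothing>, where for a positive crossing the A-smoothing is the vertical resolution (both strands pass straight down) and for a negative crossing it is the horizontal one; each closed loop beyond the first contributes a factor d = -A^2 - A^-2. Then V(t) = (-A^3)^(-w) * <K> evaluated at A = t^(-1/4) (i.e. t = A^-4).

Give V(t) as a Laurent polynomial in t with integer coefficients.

-t^4 + t^3 + t

Derivation:
First cancel adjacent σ_i σ_i⁻¹ pairs (Reidemeister II — same braid, same closure): s1 s1 s1^-1 s1 s1 s1 s1^-1 s1 s1^-1 → s1 s1 s1.
Braid: s1 s1 s1 on 2 strands, 3 crossings.
Writhe w = (#positive) - (#negative) = 3 - 0 = 3.
State-sum expansion of <K>. There are 2^3 = 8 states.
Each crossing splits two ways (0=vertical, 1=horizontal). The state's weight is A^(#A-smoothings - #B-smoothings) * d^(loops - 1).
  state 000: A-exp=+3, loops=2, term = A^3 * d^1
  state 001: A-exp=+1, loops=1, term = A^1 * d^0
  state 010: A-exp=+1, loops=1, term = A^1 * d^0
  state 011: A-exp=-1, loops=2, term = A^-1 * d^1
  state 100: A-exp=+1, loops=1, term = A^1 * d^0
  state 101: A-exp=-1, loops=2, term = A^-1 * d^1
  state 110: A-exp=-1, loops=2, term = A^-1 * d^1
  state 111: A-exp=-3, loops=3, term = A^-3 * d^2
Collect the terms by A-exponent (count of states per loop number):
Powers of d = -A^2 - A^-2: d^2 = A^4 + 2 + A^-4.
  A^3 * (d) = -A^5 - A
  A^1 * (3) = 3*A
  A^-1 * (3*d) = -3*A - 3*A^-3
  A^-3 * (d^2) = A + 2*A^-3 + A^-7
Summing the groups: <K> = -A^5 - A^-3 + A^-7
Normalise by the writhe: (-A^3)^(-w) = (-A^3)^(-3) = -A^-9, so f(A) = -A^-9 * <K> = A^-4 + A^-12 - A^-16.
Substitute A = t^(-1/4), i.e. A^e → t^(-e/4): V(t) = -t^4 + t^3 + t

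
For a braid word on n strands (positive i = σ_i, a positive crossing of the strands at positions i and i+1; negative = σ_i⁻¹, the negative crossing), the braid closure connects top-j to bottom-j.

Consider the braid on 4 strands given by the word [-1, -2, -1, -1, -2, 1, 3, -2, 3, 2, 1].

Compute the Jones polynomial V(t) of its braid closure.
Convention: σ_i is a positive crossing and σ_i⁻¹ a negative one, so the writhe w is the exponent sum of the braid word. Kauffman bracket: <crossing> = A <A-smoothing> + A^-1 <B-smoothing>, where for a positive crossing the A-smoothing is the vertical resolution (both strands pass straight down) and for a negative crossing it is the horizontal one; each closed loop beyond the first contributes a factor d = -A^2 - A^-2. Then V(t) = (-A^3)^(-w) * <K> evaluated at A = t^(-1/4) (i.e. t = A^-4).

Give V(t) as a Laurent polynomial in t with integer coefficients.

The presented braid s1^-1 s2^-1 s1^-1 s1^-1 s2^-1 s1 s3 s2^-1 s3 s2 s1 on 4 strands reduces by inverse Markov moves (closure unchanged at each step):
  Deconjugate: the word is γ·β·γ⁻¹ with γ = s1^-1 s2^-1 (prefix) and γ⁻¹ = s2 s1 (suffix); strip both.
Reduced to β = s1^-1 s1^-1 s2^-1 s1 s3 s2^-1 s3 on 4 strands, 7 crossings.
Compute on β:
Braid: s1^-1 s1^-1 s2^-1 s1 s3 s2^-1 s3 on 4 strands, 7 crossings.
Writhe w = (#positive) - (#negative) = 3 - 4 = -1.
Enumerate smoothing states for the bracket polynomial. There are 2^7 = 128 states.
Smooth each crossing (0=||, 1=⌣⌢); contribution A^(Σ sign_k(1-2s_k)) * d^(L-1).
Tabulate the states by total A-exponent and number of loops L (A-exp: L × count):
  A^7: L=4 ×1
  A^5: L=3 ×7
  A^3: L=2 ×17, L=4 ×4
  A^1: L=1 ×14, L=3 ×20, L=5 ×1
  A^-1: L=2 ×27, L=4 ×8
  A^-3: L=1 ×5, L=3 ×15, L=5 ×1
  A^-5: L=2 ×4, L=4 ×3
  A^-7: L=3 ×1
Each group contributes A^e * Σ count * d^(L-1):
Powers of d = -A^2 - A^-2: d^2 = A^4 + 2 + A^-4; d^3 = -A^6 - 3*A^2 - 3*A^-2 - A^-6; d^4 = A^8 + 4*A^4 + 6 + 4*A^-4 + A^-8.
  A^7 * (d^3) = -A^13 - 3*A^9 - 3*A^5 - A
  A^5 * (7*d^2) = 7*A^9 + 14*A^5 + 7*A
  A^3 * (17*d + 4*d^3) = -4*A^9 - 29*A^5 - 29*A - 4*A^-3
  A^1 * (14 + 20*d^2 + d^4) = A^9 + 24*A^5 + 60*A + 24*A^-3 + A^-7
  A^-1 * (27*d + 8*d^3) = -8*A^5 - 51*A - 51*A^-3 - 8*A^-7
  A^-3 * (5 + 15*d^2 + d^4) = A^5 + 19*A + 41*A^-3 + 19*A^-7 + A^-11
  A^-5 * (4*d + 3*d^3) = -3*A - 13*A^-3 - 13*A^-7 - 3*A^-11
  A^-7 * (d^2) = A^-3 + 2*A^-7 + A^-11
Summing the groups: <K> = -A^13 + A^9 - A^5 + 2*A - 2*A^-3 + A^-7 - A^-11
Normalise by the writhe: (-A^3)^(-w) = (-A^3)^(1) = -A^3, so f(A) = -A^3 * <K> = A^16 - A^12 + A^8 - 2*A^4 + 2 - A^-4 + A^-8.
Substitute A = t^(-1/4), i.e. A^e → t^(-e/4): V(t) = t^2 - t + 2 - 2*t^-1 + t^-2 - t^-3 + t^-4

Answer: t^2 - t + 2 - 2*t^-1 + t^-2 - t^-3 + t^-4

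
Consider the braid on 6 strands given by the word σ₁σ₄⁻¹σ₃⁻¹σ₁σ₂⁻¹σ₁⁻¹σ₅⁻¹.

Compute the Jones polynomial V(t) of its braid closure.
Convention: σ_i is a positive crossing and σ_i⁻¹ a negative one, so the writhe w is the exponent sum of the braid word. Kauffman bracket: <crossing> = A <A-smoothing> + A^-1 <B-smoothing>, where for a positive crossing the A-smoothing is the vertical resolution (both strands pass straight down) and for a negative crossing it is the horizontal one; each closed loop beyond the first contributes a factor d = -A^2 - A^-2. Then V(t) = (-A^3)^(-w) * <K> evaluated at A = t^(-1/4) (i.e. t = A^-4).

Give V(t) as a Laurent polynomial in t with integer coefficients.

The presented braid s1 s4^-1 s3^-1 s1 s2^-1 s1^-1 s5^-1 on 6 strands reduces by inverse Markov moves (closure unchanged at each step):
  Destabilize: the word has the form β·s5^-1 where s5^-1 occurs only as the final letter (β ∈ B_5); drop it and the last strand → 5 strands.
  Deconjugate: the word is γ·β·γ⁻¹ with γ = s1 (prefix) and γ⁻¹ = s1^-1 (suffix); strip both.
Reduced to β = s4^-1 s3^-1 s1 s2^-1 on 5 strands, 4 crossings.
Compute on β:
Braid: s4^-1 s3^-1 s1 s2^-1 on 5 strands, 4 crossings.
Writhe w = (#positive) - (#negative) = 1 - 3 = -2.
Enumerate smoothing states for the bracket polynomial. There are 2^4 = 16 states.
Smooth each crossing (0=||, 1=⌣⌢); contribution A^(Σ sign_k(1-2s_k)) * d^(L-1).
  state 0000: A-exp=-2, loops=5, term = A^-2 * d^4
  state 0001: A-exp=+0, loops=4, term = A^0 * d^3
  state 0010: A-exp=-4, loops=4, term = A^-4 * d^3
  state 0011: A-exp=-2, loops=3, term = A^-2 * d^2
  state 0100: A-exp=+0, loops=4, term = A^0 * d^3
  state 0101: A-exp=+2, loops=3, term = A^2 * d^2
  state 0110: A-exp=-2, loops=3, term = A^-2 * d^2
  state 0111: A-exp=+0, loops=2, term = A^0 * d^1
  state 1000: A-exp=+0, loops=4, term = A^0 * d^3
  state 1001: A-exp=+2, loops=3, term = A^2 * d^2
  state 1010: A-exp=-2, loops=3, term = A^-2 * d^2
  state 1011: A-exp=+0, loops=2, term = A^0 * d^1
  state 1100: A-exp=+2, loops=3, term = A^2 * d^2
  state 1101: A-exp=+4, loops=2, term = A^4 * d^1
  state 1110: A-exp=+0, loops=2, term = A^0 * d^1
  state 1111: A-exp=+2, loops=1, term = A^2 * d^0
Collect the terms by A-exponent (count of states per loop number):
Powers of d = -A^2 - A^-2: d^2 = A^4 + 2 + A^-4; d^3 = -A^6 - 3*A^2 - 3*A^-2 - A^-6; d^4 = A^8 + 4*A^4 + 6 + 4*A^-4 + A^-8.
  A^4 * (d) = -A^6 - A^2
  A^2 * (1 + 3*d^2) = 3*A^6 + 7*A^2 + 3*A^-2
  A^0 * (3*d + 3*d^3) = -3*A^6 - 12*A^2 - 12*A^-2 - 3*A^-6
  A^-2 * (3*d^2 + d^4) = A^6 + 7*A^2 + 12*A^-2 + 7*A^-6 + A^-10
  A^-4 * (d^3) = -A^2 - 3*A^-2 - 3*A^-6 - A^-10
Summing the groups: <K> = A^-6
Normalise by the writhe: (-A^3)^(-w) = (-A^3)^(2) = A^6, so f(A) = A^6 * <K> = 1.
Substitute A = t^(-1/4), i.e. A^e → t^(-e/4): V(t) = 1

Answer: 1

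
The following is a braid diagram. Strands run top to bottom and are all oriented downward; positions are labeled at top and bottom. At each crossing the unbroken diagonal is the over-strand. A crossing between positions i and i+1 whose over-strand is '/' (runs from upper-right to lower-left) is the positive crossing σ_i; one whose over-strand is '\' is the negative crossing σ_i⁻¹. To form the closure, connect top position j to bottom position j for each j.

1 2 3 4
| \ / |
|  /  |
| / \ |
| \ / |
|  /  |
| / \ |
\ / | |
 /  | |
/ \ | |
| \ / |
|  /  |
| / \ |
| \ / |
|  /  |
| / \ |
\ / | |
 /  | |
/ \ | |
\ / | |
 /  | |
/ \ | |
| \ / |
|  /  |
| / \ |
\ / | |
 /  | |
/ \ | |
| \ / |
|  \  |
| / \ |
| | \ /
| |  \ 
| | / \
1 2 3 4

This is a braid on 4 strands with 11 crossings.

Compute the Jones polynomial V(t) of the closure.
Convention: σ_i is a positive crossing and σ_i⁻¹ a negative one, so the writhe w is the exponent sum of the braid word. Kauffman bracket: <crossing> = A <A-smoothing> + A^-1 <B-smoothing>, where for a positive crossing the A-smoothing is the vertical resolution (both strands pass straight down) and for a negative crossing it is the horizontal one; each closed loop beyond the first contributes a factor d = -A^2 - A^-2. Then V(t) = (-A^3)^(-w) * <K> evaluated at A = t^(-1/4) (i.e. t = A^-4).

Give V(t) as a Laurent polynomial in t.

-t^8 + t^5 + t^3

Derivation:
Reading the diagram top to bottom ('/'-over between positions i,i+1 = s_i, '\'-over = s_i^-1): braid word = s2 s2 s1 s2 s2 s1 s1 s2 s1 s2^-1 s3^-1.
The presented braid s2 s2 s1 s2 s2 s1 s1 s2 s1 s2^-1 s3^-1 on 4 strands reduces by inverse Markov moves (closure unchanged at each step):
  Destabilize: the word has the form β·s3^-1 where s3^-1 occurs only as the final letter (β ∈ B_3); drop it and the last strand → 3 strands.
  Deconjugate: the word is γ·β·γ⁻¹ with γ = s2 (prefix) and γ⁻¹ = s2^-1 (suffix); strip both.
Reduced to β = s2 s1 s2 s2 s1 s1 s2 s1 on 3 strands, 8 crossings.
Compute on β:
Braid: s2 s1 s2 s2 s1 s1 s2 s1 on 3 strands, 8 crossings.
Writhe w = (#positive) - (#negative) = 8 - 0 = 8.
State-sum expansion of <K>. There are 2^8 = 256 states.
Each crossing splits two ways (0=vertical, 1=horizontal). The state's weight is A^(#A-smoothings - #B-smoothings) * d^(loops - 1).
Tabulate the states by total A-exponent and number of loops L (A-exp: L × count):
  A^8: L=3 ×1
  A^6: L=2 ×8
  A^4: L=1 ×16, L=3 ×12
  A^2: L=2 ×48, L=4 ×8
  A^0: L=1 ×17, L=3 ×51, L=5 ×2
  A^-2: L=2 ×34, L=4 ×22
  A^-4: L=1 ×4, L=3 ×21, L=5 ×3
  A^-6: L=2 ×4, L=4 ×4
  A^-8: L=3 ×1
Each group contributes A^e * Σ count * d^(L-1):
Powers of d = -A^2 - A^-2: d^2 = A^4 + 2 + A^-4; d^3 = -A^6 - 3*A^2 - 3*A^-2 - A^-6; d^4 = A^8 + 4*A^4 + 6 + 4*A^-4 + A^-8.
  A^8 * (d^2) = A^12 + 2*A^8 + A^4
  A^6 * (8*d) = -8*A^8 - 8*A^4
  A^4 * (16 + 12*d^2) = 12*A^8 + 40*A^4 + 12
  A^2 * (48*d + 8*d^3) = -8*A^8 - 72*A^4 - 72 - 8*A^-4
  A^0 * (17 + 51*d^2 + 2*d^4) = 2*A^8 + 59*A^4 + 131 + 59*A^-4 + 2*A^-8
  A^-2 * (34*d + 22*d^3) = -22*A^4 - 100 - 100*A^-4 - 22*A^-8
  A^-4 * (4 + 21*d^2 + 3*d^4) = 3*A^4 + 33 + 64*A^-4 + 33*A^-8 + 3*A^-12
  A^-6 * (4*d + 4*d^3) = -4 - 16*A^-4 - 16*A^-8 - 4*A^-12
  A^-8 * (d^2) = A^-4 + 2*A^-8 + A^-12
Summing the groups: <K> = A^12 + A^4 - A^-8
Normalise by the writhe: (-A^3)^(-w) = (-A^3)^(-8) = A^-24, so f(A) = A^-24 * <K> = A^-12 + A^-20 - A^-32.
Substitute A = t^(-1/4), i.e. A^e → t^(-e/4): V(t) = -t^8 + t^5 + t^3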